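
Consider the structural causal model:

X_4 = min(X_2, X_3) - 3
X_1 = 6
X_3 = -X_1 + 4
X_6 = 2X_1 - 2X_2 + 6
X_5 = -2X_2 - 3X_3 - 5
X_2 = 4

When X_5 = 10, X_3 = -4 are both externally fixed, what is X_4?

Under do(X_5 = 10, X_3 = -4), each intervened variable's structural equation is replaced by its fixed value.
X_4 = min(X_2, X_3) - 3  [with X_2=4, X_3=-4]  = -7

-7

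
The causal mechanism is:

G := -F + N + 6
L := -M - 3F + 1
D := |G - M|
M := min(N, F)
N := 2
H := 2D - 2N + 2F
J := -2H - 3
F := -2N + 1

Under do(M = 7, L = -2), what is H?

-2

Under do(M = 7, L = -2), each intervened variable's structural equation is replaced by its fixed value.
F = -2N + 1  [with N=2]  = -3
G = -F + N + 6  [with F=-3, N=2]  = 11
D = |G - M|  [with G=11, M=7]  = 4
H = 2D - 2N + 2F  [with D=4, N=2, F=-3]  = -2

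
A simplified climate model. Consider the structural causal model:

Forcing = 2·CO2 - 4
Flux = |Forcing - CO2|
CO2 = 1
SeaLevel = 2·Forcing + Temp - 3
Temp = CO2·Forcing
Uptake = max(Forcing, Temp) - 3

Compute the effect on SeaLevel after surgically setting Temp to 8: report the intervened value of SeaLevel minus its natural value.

10

The intervention breaks the incoming arrows to Temp: Temp = CO2·Forcing no longer applies, and Temp = 8.
Forcing = 2·CO2 - 4  [with CO2=1]  = -2
SeaLevel = 2·Forcing + Temp - 3  [with Forcing=-2, Temp=8]  = 1
Without intervention: Forcing = 2·CO2 - 4  [with CO2=1]  = -2; Temp = CO2·Forcing  [with CO2=1, Forcing=-2]  = -2; SeaLevel = 2·Forcing + Temp - 3  [with Forcing=-2, Temp=-2]  = -9.
Change = 1 − (-9) = 10.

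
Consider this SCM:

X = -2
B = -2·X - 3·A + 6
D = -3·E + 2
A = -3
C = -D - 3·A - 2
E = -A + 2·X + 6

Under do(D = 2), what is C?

The intervention breaks the incoming arrows to D: D = -3·E + 2 no longer applies, and D = 2.
C = -D - 3·A - 2  [with D=2, A=-3]  = 5

5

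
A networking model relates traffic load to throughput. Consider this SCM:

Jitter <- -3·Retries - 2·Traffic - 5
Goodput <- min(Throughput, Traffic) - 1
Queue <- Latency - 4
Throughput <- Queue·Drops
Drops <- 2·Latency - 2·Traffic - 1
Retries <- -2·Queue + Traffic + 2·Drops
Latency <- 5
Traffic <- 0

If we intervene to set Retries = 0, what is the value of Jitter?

-5

The intervention breaks the incoming arrows to Retries: Retries <- -2·Queue + Traffic + 2·Drops no longer applies, and Retries = 0.
Jitter = -3·Retries - 2·Traffic - 5  [with Retries=0, Traffic=0]  = -5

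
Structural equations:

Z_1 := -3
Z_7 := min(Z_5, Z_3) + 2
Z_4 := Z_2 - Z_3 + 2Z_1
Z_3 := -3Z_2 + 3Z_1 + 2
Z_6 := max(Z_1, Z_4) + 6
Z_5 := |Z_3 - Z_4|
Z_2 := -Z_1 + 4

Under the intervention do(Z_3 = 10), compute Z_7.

The intervention breaks the incoming arrows to Z_3: Z_3 := -3Z_2 + 3Z_1 + 2 no longer applies, and Z_3 = 10.
Z_2 = -Z_1 + 4  [with Z_1=-3]  = 7
Z_4 = Z_2 - Z_3 + 2Z_1  [with Z_2=7, Z_3=10, Z_1=-3]  = -9
Z_5 = |Z_3 - Z_4|  [with Z_3=10, Z_4=-9]  = 19
Z_7 = min(Z_5, Z_3) + 2  [with Z_5=19, Z_3=10]  = 12

12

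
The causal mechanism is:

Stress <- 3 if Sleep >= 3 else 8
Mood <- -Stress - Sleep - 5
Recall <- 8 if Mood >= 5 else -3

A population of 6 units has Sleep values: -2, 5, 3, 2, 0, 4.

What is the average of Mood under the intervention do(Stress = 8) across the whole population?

Every unit gets Stress=8 under the intervention. Mood values become -11, -18, -16, -15, -13, -17; E[Mood|do(Stress=8)] = -15.

-15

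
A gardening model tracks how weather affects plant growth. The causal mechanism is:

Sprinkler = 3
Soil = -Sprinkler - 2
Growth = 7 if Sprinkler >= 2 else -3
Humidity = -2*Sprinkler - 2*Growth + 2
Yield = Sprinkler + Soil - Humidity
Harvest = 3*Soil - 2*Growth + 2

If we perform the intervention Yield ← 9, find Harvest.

-27

The intervention breaks the incoming arrows to Yield: Yield = Sprinkler + Soil - Humidity no longer applies, and Yield = 9.
Since Harvest is not a descendant of the intervened variable, it is unaffected.
Soil = -Sprinkler - 2  [with Sprinkler=3]  = -5
Growth = 7 if Sprinkler >= 2 else -3  [with Sprinkler=3]  = 7
Harvest = 3*Soil - 2*Growth + 2  [with Soil=-5, Growth=7]  = -27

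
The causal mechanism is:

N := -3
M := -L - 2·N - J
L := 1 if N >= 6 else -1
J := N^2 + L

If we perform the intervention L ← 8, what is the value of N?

-3

Under do(L=8), the mechanism L := 1 if N >= 6 else -1 is discarded; L is fixed at 8.
N is not downstream of the intervention, so its value is determined by the original equations.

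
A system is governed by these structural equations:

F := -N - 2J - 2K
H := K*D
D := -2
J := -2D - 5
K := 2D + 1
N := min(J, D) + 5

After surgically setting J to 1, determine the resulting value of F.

1

do(J=1) replaces the equation J := -2D - 5 with the constant J = 1.
K = 2D + 1  [with D=-2]  = -3
N = min(J, D) + 5  [with J=1, D=-2]  = 3
F = -N - 2J - 2K  [with N=3, J=1, K=-3]  = 1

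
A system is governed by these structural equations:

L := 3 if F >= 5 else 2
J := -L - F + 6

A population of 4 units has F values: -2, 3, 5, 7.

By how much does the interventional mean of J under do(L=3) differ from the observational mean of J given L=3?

Under do(L=3), L's equation is replaced by L=3 for every unit. Per-unit J: 5, 0, -2, -4. Mean = -0.25.
Observing L=3 restricts to units where L's equation naturally yields 3: F ∈ {5, 7}. In that subpopulation J = -2, -4, mean -3.
Difference = -0.25 − (-3) = 2.75.

2.75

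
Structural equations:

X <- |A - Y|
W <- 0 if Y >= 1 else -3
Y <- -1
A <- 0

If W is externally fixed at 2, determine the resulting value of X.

Under do(W=2), the mechanism W <- 0 if Y >= 1 else -3 is discarded; W is fixed at 2.
Since X is not a descendant of the intervened variable, it is unaffected.
X = |A - Y|  [with A=0, Y=-1]  = 1

1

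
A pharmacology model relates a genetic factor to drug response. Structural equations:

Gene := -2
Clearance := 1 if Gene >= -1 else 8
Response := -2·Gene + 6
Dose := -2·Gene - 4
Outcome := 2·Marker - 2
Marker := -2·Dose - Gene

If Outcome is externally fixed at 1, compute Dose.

0

do(Outcome=1) replaces the equation Outcome := 2·Marker - 2 with the constant Outcome = 1.
Dose is not downstream of the intervention, so its value is determined by the original equations.
Dose = -2·Gene - 4  [with Gene=-2]  = 0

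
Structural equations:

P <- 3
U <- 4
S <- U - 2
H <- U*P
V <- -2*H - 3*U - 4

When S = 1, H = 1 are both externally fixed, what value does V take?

Setting S = 1, H = 1 by intervention discards those variables' equations.
V = -2*H - 3*U - 4  [with H=1, U=4]  = -18

-18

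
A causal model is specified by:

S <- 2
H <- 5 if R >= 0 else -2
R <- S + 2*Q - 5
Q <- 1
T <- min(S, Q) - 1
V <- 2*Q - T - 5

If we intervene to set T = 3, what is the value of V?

-6

Intervening sets T = 3 and removes its equation (T <- min(S, Q) - 1).
V = 2*Q - T - 5  [with Q=1, T=3]  = -6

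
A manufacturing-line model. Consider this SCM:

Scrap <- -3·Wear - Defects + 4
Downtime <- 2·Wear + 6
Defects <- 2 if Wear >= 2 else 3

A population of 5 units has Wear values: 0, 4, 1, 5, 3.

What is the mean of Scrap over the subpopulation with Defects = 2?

-10

Observing Defects=2 restricts to units where Defects's equation naturally yields 2: Wear ∈ {4, 5, 3}. In that subpopulation Scrap = -10, -13, -7, mean -10.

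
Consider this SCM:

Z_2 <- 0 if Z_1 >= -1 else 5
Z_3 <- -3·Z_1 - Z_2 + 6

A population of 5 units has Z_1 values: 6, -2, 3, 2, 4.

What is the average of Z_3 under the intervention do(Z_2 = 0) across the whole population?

-1.8

The intervention sets Z_2=0 in all 5 units regardless of Z_1. Recomputing Z_3 per unit gives -12, 12, -3, 0, -6; average -1.8.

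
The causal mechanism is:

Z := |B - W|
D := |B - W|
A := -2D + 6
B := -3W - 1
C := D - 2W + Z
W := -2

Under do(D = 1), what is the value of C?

The intervention breaks the incoming arrows to D: D := |B - W| no longer applies, and D = 1.
B = -3W - 1  [with W=-2]  = 5
Z = |B - W|  [with B=5, W=-2]  = 7
C = D - 2W + Z  [with D=1, W=-2, Z=7]  = 12

12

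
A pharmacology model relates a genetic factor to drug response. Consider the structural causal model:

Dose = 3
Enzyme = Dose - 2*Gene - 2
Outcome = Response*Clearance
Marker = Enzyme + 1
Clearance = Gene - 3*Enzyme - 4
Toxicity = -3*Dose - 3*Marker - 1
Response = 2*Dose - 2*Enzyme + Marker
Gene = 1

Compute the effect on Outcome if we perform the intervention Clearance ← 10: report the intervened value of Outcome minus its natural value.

do(Clearance=10) replaces the equation Clearance = Gene - 3*Enzyme - 4 with the constant Clearance = 10.
Enzyme = Dose - 2*Gene - 2  [with Dose=3, Gene=1]  = -1
Marker = Enzyme + 1  [with Enzyme=-1]  = 0
Response = 2*Dose - 2*Enzyme + Marker  [with Dose=3, Enzyme=-1, Marker=0]  = 8
Outcome = Response*Clearance  [with Response=8, Clearance=10]  = 80
Without intervention: Enzyme = Dose - 2*Gene - 2  [with Dose=3, Gene=1]  = -1; Marker = Enzyme + 1  [with Enzyme=-1]  = 0; Response = 2*Dose - 2*Enzyme + Marker  [with Dose=3, Enzyme=-1, Marker=0]  = 8; Clearance = Gene - 3*Enzyme - 4  [with Gene=1, Enzyme=-1]  = 0; Outcome = Response*Clearance  [with Response=8, Clearance=0]  = 0.
Change = 80 − 0 = 80.

80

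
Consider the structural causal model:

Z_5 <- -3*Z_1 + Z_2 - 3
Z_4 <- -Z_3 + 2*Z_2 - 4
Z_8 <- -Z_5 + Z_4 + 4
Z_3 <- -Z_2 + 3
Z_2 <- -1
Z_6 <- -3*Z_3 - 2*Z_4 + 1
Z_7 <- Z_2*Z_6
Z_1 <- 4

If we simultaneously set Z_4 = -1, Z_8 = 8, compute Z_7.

Setting Z_4 = -1, Z_8 = 8 by intervention discards those variables' equations.
Z_3 = -Z_2 + 3  [with Z_2=-1]  = 4
Z_6 = -3*Z_3 - 2*Z_4 + 1  [with Z_3=4, Z_4=-1]  = -9
Z_7 = Z_2*Z_6  [with Z_2=-1, Z_6=-9]  = 9

9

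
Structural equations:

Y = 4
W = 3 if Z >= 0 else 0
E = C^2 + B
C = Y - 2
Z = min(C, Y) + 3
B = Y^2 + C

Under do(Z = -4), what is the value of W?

0

Under do(Z=-4), the mechanism Z = min(C, Y) + 3 is discarded; Z is fixed at -4.
W = 3 if Z >= 0 else 0  [with Z=-4]  = 0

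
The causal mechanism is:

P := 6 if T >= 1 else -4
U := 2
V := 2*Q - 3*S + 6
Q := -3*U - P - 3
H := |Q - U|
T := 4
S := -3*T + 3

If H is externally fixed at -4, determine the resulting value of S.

-9

The intervention breaks the incoming arrows to H: H := |Q - U| no longer applies, and H = -4.
Since S is not a descendant of the intervened variable, it is unaffected.
S = -3*T + 3  [with T=4]  = -9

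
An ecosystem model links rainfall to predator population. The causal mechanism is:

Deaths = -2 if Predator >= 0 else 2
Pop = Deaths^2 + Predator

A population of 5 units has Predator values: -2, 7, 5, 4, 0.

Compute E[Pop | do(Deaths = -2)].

The intervention sets Deaths=-2 in all 5 units regardless of Predator. Recomputing Pop per unit gives 2, 11, 9, 8, 4; average 6.8.

6.8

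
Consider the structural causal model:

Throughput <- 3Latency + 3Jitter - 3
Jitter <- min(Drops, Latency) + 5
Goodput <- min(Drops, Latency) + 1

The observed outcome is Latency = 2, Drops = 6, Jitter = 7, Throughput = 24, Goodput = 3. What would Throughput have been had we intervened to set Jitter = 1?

6

The intervention breaks the incoming arrows to Jitter: Jitter <- min(Drops, Latency) + 5 no longer applies, and Jitter = 1.
Throughput = 3Latency + 3Jitter - 3  [with Latency=2, Jitter=1]  = 6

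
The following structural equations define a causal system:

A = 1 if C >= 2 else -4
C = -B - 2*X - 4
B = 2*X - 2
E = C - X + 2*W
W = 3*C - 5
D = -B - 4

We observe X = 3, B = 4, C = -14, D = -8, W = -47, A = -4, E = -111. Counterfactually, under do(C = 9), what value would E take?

50

The intervention breaks the incoming arrows to C: C = -B - 2*X - 4 no longer applies, and C = 9.
W = 3*C - 5  [with C=9]  = 22
E = C - X + 2*W  [with C=9, X=3, W=22]  = 50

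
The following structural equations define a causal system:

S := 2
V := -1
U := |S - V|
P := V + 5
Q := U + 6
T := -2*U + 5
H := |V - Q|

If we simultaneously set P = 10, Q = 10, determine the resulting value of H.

Under do(P = 10, Q = 10), each intervened variable's structural equation is replaced by its fixed value.
H = |V - Q|  [with V=-1, Q=10]  = 11

11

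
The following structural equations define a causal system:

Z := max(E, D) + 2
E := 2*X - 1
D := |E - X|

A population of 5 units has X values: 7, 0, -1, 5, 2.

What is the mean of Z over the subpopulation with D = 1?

4

Observing D=1 restricts to units where D's equation naturally yields 1: X ∈ {0, 2}. In that subpopulation Z = 3, 5, mean 4.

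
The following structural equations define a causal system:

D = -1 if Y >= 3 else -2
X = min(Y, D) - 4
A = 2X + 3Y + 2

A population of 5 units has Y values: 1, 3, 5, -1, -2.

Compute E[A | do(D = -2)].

do(D=-2) breaks D's dependence on Y. With D=-2 fixed, A across the units is -7, -1, 5, -13, -16, mean -6.4.

-6.4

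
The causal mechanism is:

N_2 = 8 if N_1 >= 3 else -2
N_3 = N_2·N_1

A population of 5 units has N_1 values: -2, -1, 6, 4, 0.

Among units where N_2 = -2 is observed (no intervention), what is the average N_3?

2

Observing N_2=-2 restricts to units where N_2's equation naturally yields -2: N_1 ∈ {-2, -1, 0}. In that subpopulation N_3 = 4, 2, 0, mean 2.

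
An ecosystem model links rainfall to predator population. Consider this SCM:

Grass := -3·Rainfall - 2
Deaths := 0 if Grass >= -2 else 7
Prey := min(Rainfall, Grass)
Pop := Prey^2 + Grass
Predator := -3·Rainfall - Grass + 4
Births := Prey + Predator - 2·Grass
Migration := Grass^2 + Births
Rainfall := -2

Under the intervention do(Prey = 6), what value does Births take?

4

do(Prey=6) replaces the equation Prey := min(Rainfall, Grass) with the constant Prey = 6.
Grass = -3·Rainfall - 2  [with Rainfall=-2]  = 4
Predator = -3·Rainfall - Grass + 4  [with Rainfall=-2, Grass=4]  = 6
Births = Prey + Predator - 2·Grass  [with Prey=6, Predator=6, Grass=4]  = 4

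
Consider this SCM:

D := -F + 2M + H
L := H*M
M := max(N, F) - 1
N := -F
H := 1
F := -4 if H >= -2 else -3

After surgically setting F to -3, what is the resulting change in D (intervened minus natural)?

-3

do(F=-3) replaces the equation F := -4 if H >= -2 else -3 with the constant F = -3.
N = -F  [with F=-3]  = 3
M = max(N, F) - 1  [with N=3, F=-3]  = 2
D = -F + 2M + H  [with F=-3, M=2, H=1]  = 8
Without intervention: F = -4 if H >= -2 else -3  [with H=1]  = -4; N = -F  [with F=-4]  = 4; M = max(N, F) - 1  [with N=4, F=-4]  = 3; D = -F + 2M + H  [with F=-4, M=3, H=1]  = 11.
Change = 8 − 11 = -3.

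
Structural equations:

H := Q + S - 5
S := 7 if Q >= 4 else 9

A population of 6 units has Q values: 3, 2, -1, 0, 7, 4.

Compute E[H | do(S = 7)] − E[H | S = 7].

-3

Every unit gets S=7 under the intervention. H values become 5, 4, 1, 2, 9, 6; E[H|do(S=7)] = 4.5.
Observing S=7 restricts to units where S's equation naturally yields 7: Q ∈ {7, 4}. In that subpopulation H = 9, 6, mean 7.5.
Difference = 4.5 − 7.5 = -3.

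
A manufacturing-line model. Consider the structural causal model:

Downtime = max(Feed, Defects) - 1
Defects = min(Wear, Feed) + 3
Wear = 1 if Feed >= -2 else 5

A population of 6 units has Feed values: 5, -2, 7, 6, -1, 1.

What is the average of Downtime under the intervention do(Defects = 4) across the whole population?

do(Defects=4) breaks Defects's dependence on Feed. With Defects=4 fixed, Downtime across the units is 4, 3, 6, 5, 3, 3, mean 4.

4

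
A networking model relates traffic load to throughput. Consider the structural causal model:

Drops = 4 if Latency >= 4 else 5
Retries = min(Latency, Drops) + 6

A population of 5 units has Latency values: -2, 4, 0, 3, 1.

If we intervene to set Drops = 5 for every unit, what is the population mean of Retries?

do(Drops=5) breaks Drops's dependence on Latency. With Drops=5 fixed, Retries across the units is 4, 10, 6, 9, 7, mean 7.2.

7.2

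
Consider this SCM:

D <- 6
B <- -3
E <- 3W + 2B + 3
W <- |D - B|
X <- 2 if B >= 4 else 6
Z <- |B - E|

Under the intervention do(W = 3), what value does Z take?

9

do(W=3) replaces the equation W <- |D - B| with the constant W = 3.
E = 3W + 2B + 3  [with W=3, B=-3]  = 6
Z = |B - E|  [with B=-3, E=6]  = 9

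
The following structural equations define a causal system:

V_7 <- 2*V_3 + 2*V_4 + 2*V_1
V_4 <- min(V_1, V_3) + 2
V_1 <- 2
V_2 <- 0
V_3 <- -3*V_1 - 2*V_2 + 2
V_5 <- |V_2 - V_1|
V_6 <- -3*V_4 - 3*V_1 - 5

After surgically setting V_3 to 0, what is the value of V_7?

The intervention breaks the incoming arrows to V_3: V_3 <- -3*V_1 - 2*V_2 + 2 no longer applies, and V_3 = 0.
V_4 = min(V_1, V_3) + 2  [with V_1=2, V_3=0]  = 2
V_7 = 2*V_3 + 2*V_4 + 2*V_1  [with V_3=0, V_4=2, V_1=2]  = 8

8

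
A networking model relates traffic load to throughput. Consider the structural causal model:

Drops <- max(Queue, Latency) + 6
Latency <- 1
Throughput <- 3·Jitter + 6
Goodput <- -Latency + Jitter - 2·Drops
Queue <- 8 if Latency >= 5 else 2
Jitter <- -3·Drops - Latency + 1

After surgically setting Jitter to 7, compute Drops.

8

Under do(Jitter=7), the mechanism Jitter <- -3·Drops - Latency + 1 is discarded; Jitter is fixed at 7.
Since Drops is not a descendant of the intervened variable, it is unaffected.
Queue = 8 if Latency >= 5 else 2  [with Latency=1]  = 2
Drops = max(Queue, Latency) + 6  [with Queue=2, Latency=1]  = 8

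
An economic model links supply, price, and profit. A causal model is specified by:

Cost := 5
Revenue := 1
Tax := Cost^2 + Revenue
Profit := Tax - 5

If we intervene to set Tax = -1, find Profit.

The intervention breaks the incoming arrows to Tax: Tax := Cost^2 + Revenue no longer applies, and Tax = -1.
Profit = Tax - 5  [with Tax=-1]  = -6

-6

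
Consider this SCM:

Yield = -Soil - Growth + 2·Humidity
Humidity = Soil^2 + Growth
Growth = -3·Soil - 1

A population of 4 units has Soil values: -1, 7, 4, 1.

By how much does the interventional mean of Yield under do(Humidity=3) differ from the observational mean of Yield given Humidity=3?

The intervention sets Humidity=3 in all 4 units regardless of Soil. Recomputing Yield per unit gives 5, 21, 15, 9; average 12.5.
E[Yield|Humidity=3] averages over only the 2 units with Humidity=3 (Soil = -1, 4): Yield = 5, 15, mean 10.
Difference = 12.5 − 10 = 2.5.

2.5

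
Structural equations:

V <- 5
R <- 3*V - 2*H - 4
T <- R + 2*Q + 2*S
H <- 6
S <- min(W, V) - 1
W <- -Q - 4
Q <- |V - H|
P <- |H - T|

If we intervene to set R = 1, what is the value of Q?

1

The intervention breaks the incoming arrows to R: R <- 3*V - 2*H - 4 no longer applies, and R = 1.
Q is not downstream of the intervention, so its value is determined by the original equations.
Q = |V - H|  [with V=5, H=6]  = 1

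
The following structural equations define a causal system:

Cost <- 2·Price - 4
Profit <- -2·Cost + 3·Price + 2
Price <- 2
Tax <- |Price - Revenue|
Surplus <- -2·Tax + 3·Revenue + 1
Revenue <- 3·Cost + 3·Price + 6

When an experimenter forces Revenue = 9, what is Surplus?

14

The intervention breaks the incoming arrows to Revenue: Revenue <- 3·Cost + 3·Price + 6 no longer applies, and Revenue = 9.
Tax = |Price - Revenue|  [with Price=2, Revenue=9]  = 7
Surplus = -2·Tax + 3·Revenue + 1  [with Tax=7, Revenue=9]  = 14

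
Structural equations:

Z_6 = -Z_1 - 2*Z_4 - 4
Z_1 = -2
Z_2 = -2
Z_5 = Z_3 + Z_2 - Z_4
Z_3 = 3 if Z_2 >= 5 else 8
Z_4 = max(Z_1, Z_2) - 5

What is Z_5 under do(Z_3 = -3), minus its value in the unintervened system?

-11

do(Z_3=-3) replaces the equation Z_3 = 3 if Z_2 >= 5 else 8 with the constant Z_3 = -3.
Z_4 = max(Z_1, Z_2) - 5  [with Z_1=-2, Z_2=-2]  = -7
Z_5 = Z_3 + Z_2 - Z_4  [with Z_3=-3, Z_2=-2, Z_4=-7]  = 2
Without intervention: Z_3 = 3 if Z_2 >= 5 else 8  [with Z_2=-2]  = 8; Z_4 = max(Z_1, Z_2) - 5  [with Z_1=-2, Z_2=-2]  = -7; Z_5 = Z_3 + Z_2 - Z_4  [with Z_3=8, Z_2=-2, Z_4=-7]  = 13.
Change = 2 − 13 = -11.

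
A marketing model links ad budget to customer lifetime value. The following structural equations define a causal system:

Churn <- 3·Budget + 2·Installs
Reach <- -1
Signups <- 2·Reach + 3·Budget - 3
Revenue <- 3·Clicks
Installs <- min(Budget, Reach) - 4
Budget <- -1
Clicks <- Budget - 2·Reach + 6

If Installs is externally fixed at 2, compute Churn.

1

Under do(Installs=2), the mechanism Installs <- min(Budget, Reach) - 4 is discarded; Installs is fixed at 2.
Churn = 3·Budget + 2·Installs  [with Budget=-1, Installs=2]  = 1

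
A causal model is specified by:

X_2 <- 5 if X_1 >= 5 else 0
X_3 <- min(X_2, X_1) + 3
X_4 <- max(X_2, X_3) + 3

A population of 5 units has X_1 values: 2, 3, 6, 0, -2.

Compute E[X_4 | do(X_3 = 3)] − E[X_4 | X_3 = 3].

Under do(X_3=3), X_3's equation is replaced by X_3=3 for every unit. Per-unit X_4: 6, 6, 8, 6, 6. Mean = 6.4.
Conditioning on X_3=3 selects the 3 unit(s) with X_1 ∈ {2, 3, 0}. Their X_4 values: 6, 6, 6. Mean = 6.
Difference = 6.4 − 6 = 0.4.

0.4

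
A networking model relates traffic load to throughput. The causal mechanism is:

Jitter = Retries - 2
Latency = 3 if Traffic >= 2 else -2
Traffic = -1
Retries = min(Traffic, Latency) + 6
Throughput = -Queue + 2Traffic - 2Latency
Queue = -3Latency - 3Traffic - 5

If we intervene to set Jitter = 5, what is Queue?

do(Jitter=5) replaces the equation Jitter = Retries - 2 with the constant Jitter = 5.
Queue is not downstream of the intervention, so its value is determined by the original equations.
Latency = 3 if Traffic >= 2 else -2  [with Traffic=-1]  = -2
Queue = -3Latency - 3Traffic - 5  [with Latency=-2, Traffic=-1]  = 4

4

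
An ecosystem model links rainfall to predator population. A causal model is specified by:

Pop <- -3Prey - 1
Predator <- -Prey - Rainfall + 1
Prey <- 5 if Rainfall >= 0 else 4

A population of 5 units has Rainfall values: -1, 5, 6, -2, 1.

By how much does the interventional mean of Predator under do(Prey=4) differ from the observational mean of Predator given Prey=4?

The intervention sets Prey=4 in all 5 units regardless of Rainfall. Recomputing Predator per unit gives -2, -8, -9, -1, -4; average -4.8.
Conditioning on Prey=4 selects the 2 unit(s) with Rainfall ∈ {-1, -2}. Their Predator values: -2, -1. Mean = -1.5.
Difference = -4.8 − (-1.5) = -3.3.

-3.3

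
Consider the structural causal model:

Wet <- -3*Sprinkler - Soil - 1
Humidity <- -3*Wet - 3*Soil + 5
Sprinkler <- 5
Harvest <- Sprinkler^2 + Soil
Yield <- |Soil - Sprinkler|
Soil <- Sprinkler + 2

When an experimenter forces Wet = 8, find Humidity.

The intervention breaks the incoming arrows to Wet: Wet <- -3*Sprinkler - Soil - 1 no longer applies, and Wet = 8.
Soil = Sprinkler + 2  [with Sprinkler=5]  = 7
Humidity = -3*Wet - 3*Soil + 5  [with Wet=8, Soil=7]  = -40

-40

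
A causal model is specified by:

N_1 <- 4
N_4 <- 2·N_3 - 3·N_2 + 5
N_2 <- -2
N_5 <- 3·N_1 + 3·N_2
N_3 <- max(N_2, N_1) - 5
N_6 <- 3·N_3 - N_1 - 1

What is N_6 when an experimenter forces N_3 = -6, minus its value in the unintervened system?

The intervention breaks the incoming arrows to N_3: N_3 <- max(N_2, N_1) - 5 no longer applies, and N_3 = -6.
N_6 = 3·N_3 - N_1 - 1  [with N_3=-6, N_1=4]  = -23
Without intervention: N_3 = max(N_2, N_1) - 5  [with N_2=-2, N_1=4]  = -1; N_6 = 3·N_3 - N_1 - 1  [with N_3=-1, N_1=4]  = -8.
Change = -23 − (-8) = -15.

-15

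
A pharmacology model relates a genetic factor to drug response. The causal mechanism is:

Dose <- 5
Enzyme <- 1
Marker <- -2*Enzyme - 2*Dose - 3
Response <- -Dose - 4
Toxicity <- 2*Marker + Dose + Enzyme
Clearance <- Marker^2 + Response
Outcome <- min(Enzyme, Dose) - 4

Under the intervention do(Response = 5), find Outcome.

The intervention breaks the incoming arrows to Response: Response <- -Dose - 4 no longer applies, and Response = 5.
No directed path runs from Response to Outcome, so Outcome keeps its natural value.
Outcome = min(Enzyme, Dose) - 4  [with Enzyme=1, Dose=5]  = -3

-3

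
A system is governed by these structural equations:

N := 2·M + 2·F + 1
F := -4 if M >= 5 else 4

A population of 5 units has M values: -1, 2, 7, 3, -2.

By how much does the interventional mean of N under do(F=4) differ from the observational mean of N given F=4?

2.6

Under do(F=4), F's equation is replaced by F=4 for every unit. Per-unit N: 7, 13, 23, 15, 5. Mean = 12.6.
Observing F=4 restricts to units where F's equation naturally yields 4: M ∈ {-1, 2, 3, -2}. In that subpopulation N = 7, 13, 15, 5, mean 10.
Difference = 12.6 − 10 = 2.6.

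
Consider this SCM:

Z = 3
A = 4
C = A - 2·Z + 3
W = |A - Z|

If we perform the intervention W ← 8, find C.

Under do(W=8), the mechanism W = |A - Z| is discarded; W is fixed at 8.
Since C is not a descendant of the intervened variable, it is unaffected.
C = A - 2·Z + 3  [with A=4, Z=3]  = 1

1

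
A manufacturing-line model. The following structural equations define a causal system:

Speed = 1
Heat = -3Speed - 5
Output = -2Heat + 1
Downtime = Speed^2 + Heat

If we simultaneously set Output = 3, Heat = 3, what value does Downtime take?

The joint intervention fixes Output = 3, Heat = 3, removing each variable's own equation.
Downtime = Speed^2 + Heat  [with Speed=1, Heat=3]  = 4

4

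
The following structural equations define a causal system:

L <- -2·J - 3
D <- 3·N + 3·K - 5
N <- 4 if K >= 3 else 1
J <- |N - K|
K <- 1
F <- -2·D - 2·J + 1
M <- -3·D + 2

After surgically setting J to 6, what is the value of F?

Under do(J=6), the mechanism J <- |N - K| is discarded; J is fixed at 6.
N = 4 if K >= 3 else 1  [with K=1]  = 1
D = 3·N + 3·K - 5  [with N=1, K=1]  = 1
F = -2·D - 2·J + 1  [with D=1, J=6]  = -13

-13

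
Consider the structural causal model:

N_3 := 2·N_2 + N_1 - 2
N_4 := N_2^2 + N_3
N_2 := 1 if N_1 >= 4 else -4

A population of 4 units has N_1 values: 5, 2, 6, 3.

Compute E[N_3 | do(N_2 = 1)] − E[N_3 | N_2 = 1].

-1.5

do(N_2=1) breaks N_2's dependence on N_1. With N_2=1 fixed, N_3 across the units is 5, 2, 6, 3, mean 4.
E[N_3|N_2=1] averages over only the 2 units with N_2=1 (N_1 = 5, 6): N_3 = 5, 6, mean 5.5.
Difference = 4 − 5.5 = -1.5.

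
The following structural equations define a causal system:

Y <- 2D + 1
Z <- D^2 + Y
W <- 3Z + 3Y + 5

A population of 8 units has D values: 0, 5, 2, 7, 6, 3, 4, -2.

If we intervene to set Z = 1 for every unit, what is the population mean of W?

29.75

Every unit gets Z=1 under the intervention. W values become 11, 41, 23, 53, 47, 29, 35, -1; E[W|do(Z=1)] = 29.75.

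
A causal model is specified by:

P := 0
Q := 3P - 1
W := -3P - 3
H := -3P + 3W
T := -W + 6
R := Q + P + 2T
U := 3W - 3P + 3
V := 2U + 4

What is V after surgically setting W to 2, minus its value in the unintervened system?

30

The intervention breaks the incoming arrows to W: W := -3P - 3 no longer applies, and W = 2.
U = 3W - 3P + 3  [with W=2, P=0]  = 9
V = 2U + 4  [with U=9]  = 22
Without intervention: W = -3P - 3  [with P=0]  = -3; U = 3W - 3P + 3  [with W=-3, P=0]  = -6; V = 2U + 4  [with U=-6]  = -8.
Change = 22 − (-8) = 30.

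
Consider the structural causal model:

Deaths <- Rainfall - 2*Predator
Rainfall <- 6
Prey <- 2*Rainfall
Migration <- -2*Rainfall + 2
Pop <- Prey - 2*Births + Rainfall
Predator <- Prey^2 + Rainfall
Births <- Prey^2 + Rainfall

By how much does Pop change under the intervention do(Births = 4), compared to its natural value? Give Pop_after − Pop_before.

The intervention breaks the incoming arrows to Births: Births <- Prey^2 + Rainfall no longer applies, and Births = 4.
Prey = 2*Rainfall  [with Rainfall=6]  = 12
Pop = Prey - 2*Births + Rainfall  [with Prey=12, Births=4, Rainfall=6]  = 10
Without intervention: Prey = 2*Rainfall  [with Rainfall=6]  = 12; Births = Prey^2 + Rainfall  [with Prey=12, Rainfall=6]  = 150; Pop = Prey - 2*Births + Rainfall  [with Prey=12, Births=150, Rainfall=6]  = -282.
Change = 10 − (-282) = 292.

292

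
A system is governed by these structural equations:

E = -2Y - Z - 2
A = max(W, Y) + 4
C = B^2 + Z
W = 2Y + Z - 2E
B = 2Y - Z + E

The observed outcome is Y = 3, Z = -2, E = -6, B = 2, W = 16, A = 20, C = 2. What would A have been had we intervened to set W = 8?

The intervention breaks the incoming arrows to W: W = 2Y + Z - 2E no longer applies, and W = 8.
A = max(W, Y) + 4  [with W=8, Y=3]  = 12

12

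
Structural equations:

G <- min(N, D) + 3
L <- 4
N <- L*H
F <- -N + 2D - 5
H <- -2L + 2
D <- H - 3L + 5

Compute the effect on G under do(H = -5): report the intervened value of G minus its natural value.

4

do(H=-5) replaces the equation H <- -2L + 2 with the constant H = -5.
D = H - 3L + 5  [with H=-5, L=4]  = -12
N = L*H  [with L=4, H=-5]  = -20
G = min(N, D) + 3  [with N=-20, D=-12]  = -17
Without intervention: H = -2L + 2  [with L=4]  = -6; D = H - 3L + 5  [with H=-6, L=4]  = -13; N = L*H  [with L=4, H=-6]  = -24; G = min(N, D) + 3  [with N=-24, D=-13]  = -21.
Change = -17 − (-21) = 4.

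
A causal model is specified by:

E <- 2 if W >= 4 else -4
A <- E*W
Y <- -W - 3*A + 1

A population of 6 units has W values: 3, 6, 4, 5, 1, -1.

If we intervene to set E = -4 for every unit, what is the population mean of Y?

do(E=-4) breaks E's dependence on W. With E=-4 fixed, Y across the units is 34, 67, 45, 56, 12, -10, mean 34.

34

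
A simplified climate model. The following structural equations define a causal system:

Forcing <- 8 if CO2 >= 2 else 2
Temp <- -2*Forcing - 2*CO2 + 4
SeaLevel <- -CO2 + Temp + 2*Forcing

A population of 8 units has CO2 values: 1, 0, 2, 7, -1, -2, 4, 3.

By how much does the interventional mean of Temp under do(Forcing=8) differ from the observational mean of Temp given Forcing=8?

4.5

The intervention sets Forcing=8 in all 8 units regardless of CO2. Recomputing Temp per unit gives -14, -12, -16, -26, -10, -8, -20, -18; average -15.5.
E[Temp|Forcing=8] averages over only the 4 units with Forcing=8 (CO2 = 2, 7, 4, 3): Temp = -16, -26, -20, -18, mean -20.
Difference = -15.5 − (-20) = 4.5.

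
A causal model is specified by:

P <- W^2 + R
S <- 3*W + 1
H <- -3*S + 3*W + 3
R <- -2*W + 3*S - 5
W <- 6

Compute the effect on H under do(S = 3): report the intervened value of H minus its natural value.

The intervention breaks the incoming arrows to S: S <- 3*W + 1 no longer applies, and S = 3.
H = -3*S + 3*W + 3  [with S=3, W=6]  = 12
Without intervention: S = 3*W + 1  [with W=6]  = 19; H = -3*S + 3*W + 3  [with S=19, W=6]  = -36.
Change = 12 − (-36) = 48.

48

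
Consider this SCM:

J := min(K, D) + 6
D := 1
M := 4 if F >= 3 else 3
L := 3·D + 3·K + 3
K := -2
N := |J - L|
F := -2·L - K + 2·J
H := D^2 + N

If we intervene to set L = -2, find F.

The intervention breaks the incoming arrows to L: L := 3·D + 3·K + 3 no longer applies, and L = -2.
J = min(K, D) + 6  [with K=-2, D=1]  = 4
F = -2·L - K + 2·J  [with L=-2, K=-2, J=4]  = 14

14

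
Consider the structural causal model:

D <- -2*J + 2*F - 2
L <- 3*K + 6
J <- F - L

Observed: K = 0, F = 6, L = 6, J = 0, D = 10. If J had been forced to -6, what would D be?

Intervening sets J = -6 and removes its equation (J <- F - L).
D = -2*J + 2*F - 2  [with J=-6, F=6]  = 22

22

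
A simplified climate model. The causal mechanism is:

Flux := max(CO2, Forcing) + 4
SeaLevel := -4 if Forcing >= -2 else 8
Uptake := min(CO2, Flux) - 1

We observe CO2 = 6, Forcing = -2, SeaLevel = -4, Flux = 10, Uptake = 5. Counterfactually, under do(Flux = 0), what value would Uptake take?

-1

Intervening sets Flux = 0 and removes its equation (Flux := max(CO2, Forcing) + 4).
Uptake = min(CO2, Flux) - 1  [with CO2=6, Flux=0]  = -1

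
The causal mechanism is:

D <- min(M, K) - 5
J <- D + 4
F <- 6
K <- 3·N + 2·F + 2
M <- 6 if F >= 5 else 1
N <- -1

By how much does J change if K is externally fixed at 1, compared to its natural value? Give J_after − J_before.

Under do(K=1), the mechanism K <- 3·N + 2·F + 2 is discarded; K is fixed at 1.
M = 6 if F >= 5 else 1  [with F=6]  = 6
D = min(M, K) - 5  [with M=6, K=1]  = -4
J = D + 4  [with D=-4]  = 0
Without intervention: M = 6 if F >= 5 else 1  [with F=6]  = 6; K = 3·N + 2·F + 2  [with N=-1, F=6]  = 11; D = min(M, K) - 5  [with M=6, K=11]  = 1; J = D + 4  [with D=1]  = 5.
Change = 0 − 5 = -5.

-5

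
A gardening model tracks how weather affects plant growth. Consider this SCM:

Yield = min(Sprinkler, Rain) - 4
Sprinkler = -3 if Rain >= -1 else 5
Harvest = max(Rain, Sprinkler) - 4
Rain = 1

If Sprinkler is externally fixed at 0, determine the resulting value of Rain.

1

Under do(Sprinkler=0), the mechanism Sprinkler = -3 if Rain >= -1 else 5 is discarded; Sprinkler is fixed at 0.
Rain is not downstream of the intervention, so its value is determined by the original equations.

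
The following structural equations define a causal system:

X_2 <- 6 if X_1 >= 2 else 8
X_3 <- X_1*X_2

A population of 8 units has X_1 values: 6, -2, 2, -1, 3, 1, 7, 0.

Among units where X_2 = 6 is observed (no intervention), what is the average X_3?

27

Observing X_2=6 restricts to units where X_2's equation naturally yields 6: X_1 ∈ {6, 2, 3, 7}. In that subpopulation X_3 = 36, 12, 18, 42, mean 27.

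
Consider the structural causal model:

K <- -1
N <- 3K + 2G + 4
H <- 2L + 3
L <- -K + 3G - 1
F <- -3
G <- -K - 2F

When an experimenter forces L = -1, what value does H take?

1

The intervention breaks the incoming arrows to L: L <- -K + 3G - 1 no longer applies, and L = -1.
H = 2L + 3  [with L=-1]  = 1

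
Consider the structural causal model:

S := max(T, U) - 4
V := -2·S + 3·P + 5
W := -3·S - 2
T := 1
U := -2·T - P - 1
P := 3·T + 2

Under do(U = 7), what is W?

-11

do(U=7) replaces the equation U := -2·T - P - 1 with the constant U = 7.
S = max(T, U) - 4  [with T=1, U=7]  = 3
W = -3·S - 2  [with S=3]  = -11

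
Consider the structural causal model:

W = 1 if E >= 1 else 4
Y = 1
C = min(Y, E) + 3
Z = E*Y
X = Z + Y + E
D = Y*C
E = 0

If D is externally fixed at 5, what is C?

3

do(D=5) replaces the equation D = Y*C with the constant D = 5.
No directed path runs from D to C, so C keeps its natural value.
C = min(Y, E) + 3  [with Y=1, E=0]  = 3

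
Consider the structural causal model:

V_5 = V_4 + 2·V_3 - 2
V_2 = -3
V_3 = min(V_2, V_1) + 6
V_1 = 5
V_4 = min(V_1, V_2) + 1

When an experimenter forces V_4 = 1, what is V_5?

Intervening sets V_4 = 1 and removes its equation (V_4 = min(V_1, V_2) + 1).
V_3 = min(V_2, V_1) + 6  [with V_2=-3, V_1=5]  = 3
V_5 = V_4 + 2·V_3 - 2  [with V_4=1, V_3=3]  = 5

5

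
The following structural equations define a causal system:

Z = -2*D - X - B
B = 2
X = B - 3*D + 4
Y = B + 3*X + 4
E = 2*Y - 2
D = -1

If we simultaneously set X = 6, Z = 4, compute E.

Setting X = 6, Z = 4 by intervention discards those variables' equations.
Y = B + 3*X + 4  [with B=2, X=6]  = 24
E = 2*Y - 2  [with Y=24]  = 46

46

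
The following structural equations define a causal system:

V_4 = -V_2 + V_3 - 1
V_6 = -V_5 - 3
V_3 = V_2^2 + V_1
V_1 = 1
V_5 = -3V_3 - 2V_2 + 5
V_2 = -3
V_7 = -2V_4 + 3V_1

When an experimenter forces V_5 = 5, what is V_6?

The intervention breaks the incoming arrows to V_5: V_5 = -3V_3 - 2V_2 + 5 no longer applies, and V_5 = 5.
V_6 = -V_5 - 3  [with V_5=5]  = -8

-8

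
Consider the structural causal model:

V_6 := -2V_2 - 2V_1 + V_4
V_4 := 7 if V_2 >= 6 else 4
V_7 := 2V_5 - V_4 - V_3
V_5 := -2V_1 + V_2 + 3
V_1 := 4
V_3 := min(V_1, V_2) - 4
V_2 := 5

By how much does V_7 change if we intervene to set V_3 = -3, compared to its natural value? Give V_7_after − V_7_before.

The intervention breaks the incoming arrows to V_3: V_3 := min(V_1, V_2) - 4 no longer applies, and V_3 = -3.
V_4 = 7 if V_2 >= 6 else 4  [with V_2=5]  = 4
V_5 = -2V_1 + V_2 + 3  [with V_1=4, V_2=5]  = 0
V_7 = 2V_5 - V_4 - V_3  [with V_5=0, V_4=4, V_3=-3]  = -1
Without intervention: V_3 = min(V_1, V_2) - 4  [with V_1=4, V_2=5]  = 0; V_4 = 7 if V_2 >= 6 else 4  [with V_2=5]  = 4; V_5 = -2V_1 + V_2 + 3  [with V_1=4, V_2=5]  = 0; V_7 = 2V_5 - V_4 - V_3  [with V_5=0, V_4=4, V_3=0]  = -4.
Change = -1 − (-4) = 3.

3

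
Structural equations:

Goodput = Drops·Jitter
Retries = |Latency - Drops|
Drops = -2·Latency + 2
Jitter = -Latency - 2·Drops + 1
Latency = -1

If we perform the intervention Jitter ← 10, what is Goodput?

40

Intervening sets Jitter = 10 and removes its equation (Jitter = -Latency - 2·Drops + 1).
Drops = -2·Latency + 2  [with Latency=-1]  = 4
Goodput = Drops·Jitter  [with Drops=4, Jitter=10]  = 40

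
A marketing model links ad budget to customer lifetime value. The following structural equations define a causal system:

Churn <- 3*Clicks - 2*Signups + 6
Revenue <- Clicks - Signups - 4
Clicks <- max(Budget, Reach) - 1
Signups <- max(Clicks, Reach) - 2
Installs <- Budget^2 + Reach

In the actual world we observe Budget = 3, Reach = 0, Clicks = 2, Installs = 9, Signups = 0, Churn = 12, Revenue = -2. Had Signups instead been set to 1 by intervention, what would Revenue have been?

-3

Under do(Signups=1), the mechanism Signups <- max(Clicks, Reach) - 2 is discarded; Signups is fixed at 1.
Clicks = max(Budget, Reach) - 1  [with Budget=3, Reach=0]  = 2
Revenue = Clicks - Signups - 4  [with Clicks=2, Signups=1]  = -3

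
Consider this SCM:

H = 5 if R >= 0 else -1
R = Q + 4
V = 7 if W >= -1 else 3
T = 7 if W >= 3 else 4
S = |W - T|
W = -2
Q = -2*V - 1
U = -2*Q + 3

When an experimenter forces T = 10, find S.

12

do(T=10) replaces the equation T = 7 if W >= 3 else 4 with the constant T = 10.
S = |W - T|  [with W=-2, T=10]  = 12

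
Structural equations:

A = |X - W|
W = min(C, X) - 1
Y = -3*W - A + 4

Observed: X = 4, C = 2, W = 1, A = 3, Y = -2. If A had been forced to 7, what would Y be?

Intervening sets A = 7 and removes its equation (A = |X - W|).
W = min(C, X) - 1  [with C=2, X=4]  = 1
Y = -3*W - A + 4  [with W=1, A=7]  = -6

-6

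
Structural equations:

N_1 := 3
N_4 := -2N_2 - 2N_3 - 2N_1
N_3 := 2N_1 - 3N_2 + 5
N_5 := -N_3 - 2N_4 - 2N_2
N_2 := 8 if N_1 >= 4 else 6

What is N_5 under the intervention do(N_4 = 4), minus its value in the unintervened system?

-16

Intervening sets N_4 = 4 and removes its equation (N_4 := -2N_2 - 2N_3 - 2N_1).
N_2 = 8 if N_1 >= 4 else 6  [with N_1=3]  = 6
N_3 = 2N_1 - 3N_2 + 5  [with N_1=3, N_2=6]  = -7
N_5 = -N_3 - 2N_4 - 2N_2  [with N_3=-7, N_4=4, N_2=6]  = -13
Without intervention: N_2 = 8 if N_1 >= 4 else 6  [with N_1=3]  = 6; N_3 = 2N_1 - 3N_2 + 5  [with N_1=3, N_2=6]  = -7; N_4 = -2N_2 - 2N_3 - 2N_1  [with N_2=6, N_3=-7, N_1=3]  = -4; N_5 = -N_3 - 2N_4 - 2N_2  [with N_3=-7, N_4=-4, N_2=6]  = 3.
Change = -13 − 3 = -16.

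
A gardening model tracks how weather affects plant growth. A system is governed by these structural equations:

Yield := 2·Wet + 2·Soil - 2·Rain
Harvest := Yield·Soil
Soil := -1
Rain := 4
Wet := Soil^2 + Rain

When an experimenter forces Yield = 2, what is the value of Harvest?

-2

Intervening sets Yield = 2 and removes its equation (Yield := 2·Wet + 2·Soil - 2·Rain).
Harvest = Yield·Soil  [with Yield=2, Soil=-1]  = -2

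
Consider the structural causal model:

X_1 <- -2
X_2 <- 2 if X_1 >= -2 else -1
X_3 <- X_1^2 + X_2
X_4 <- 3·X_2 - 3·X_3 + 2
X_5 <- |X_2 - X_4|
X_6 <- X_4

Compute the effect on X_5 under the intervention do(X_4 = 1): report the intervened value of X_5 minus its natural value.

Intervening sets X_4 = 1 and removes its equation (X_4 <- 3·X_2 - 3·X_3 + 2).
X_2 = 2 if X_1 >= -2 else -1  [with X_1=-2]  = 2
X_5 = |X_2 - X_4|  [with X_2=2, X_4=1]  = 1
Without intervention: X_2 = 2 if X_1 >= -2 else -1  [with X_1=-2]  = 2; X_3 = X_1^2 + X_2  [with X_1=-2, X_2=2]  = 6; X_4 = 3·X_2 - 3·X_3 + 2  [with X_2=2, X_3=6]  = -10; X_5 = |X_2 - X_4|  [with X_2=2, X_4=-10]  = 12.
Change = 1 − 12 = -11.

-11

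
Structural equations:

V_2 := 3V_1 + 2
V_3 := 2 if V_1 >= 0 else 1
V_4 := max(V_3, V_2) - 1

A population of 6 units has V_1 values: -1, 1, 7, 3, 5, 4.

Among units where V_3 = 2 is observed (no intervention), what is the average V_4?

13

Conditioning on V_3=2 selects the 5 unit(s) with V_1 ∈ {1, 7, 3, 5, 4}. Their V_4 values: 4, 22, 10, 16, 13. Mean = 13.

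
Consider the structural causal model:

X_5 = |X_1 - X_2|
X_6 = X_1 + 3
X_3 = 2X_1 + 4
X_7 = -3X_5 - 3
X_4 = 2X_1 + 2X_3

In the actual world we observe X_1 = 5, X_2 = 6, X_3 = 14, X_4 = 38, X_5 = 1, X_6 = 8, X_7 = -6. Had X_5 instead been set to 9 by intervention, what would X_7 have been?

-30

Under do(X_5=9), the mechanism X_5 = |X_1 - X_2| is discarded; X_5 is fixed at 9.
X_7 = -3X_5 - 3  [with X_5=9]  = -30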